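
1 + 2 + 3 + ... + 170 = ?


n(n+1)/2 = 170×171/2 = 29070/2 = 14535

Σk = 14535


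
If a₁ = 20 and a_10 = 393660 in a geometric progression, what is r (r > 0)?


r^(n-1) = aₙ/a₁
r^9 = 393660/20 = 19683
r = 19683^(1/9)
= 3

r = 3


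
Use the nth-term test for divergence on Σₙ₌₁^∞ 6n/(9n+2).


lim(n→∞) 6n/(9n+2) = 6/9 = 2/3  (divide numerator and denominator by n)
lim aₙ = 2/3 ≠ 0 → series DIVERGES

Diverges (lim aₙ = 2/3 ≠ 0)


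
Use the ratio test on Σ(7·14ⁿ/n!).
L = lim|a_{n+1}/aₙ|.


aₙ = 7·14^n/n!
a_{n+1}/aₙ = 14^(n+1)/(n+1)! × n!/14^n  (constant 7 cancels)
= 14/(n+1)
L = lim(n→∞) 14/(n+1) = 0
L < 1 → series CONVERGES

Converges (ratio test: L = 0 < 1)


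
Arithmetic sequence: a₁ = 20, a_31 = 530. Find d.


d = (aₙ - a₁)/(n-1)
= (530 - 20)/(31-1)
= 510/30 = 17

d = 17


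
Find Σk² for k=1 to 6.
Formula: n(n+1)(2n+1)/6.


n = 6
n(n+1)(2n+1)/6 = 6×7×13/6
= 546/6 = 91

Σk² = 91


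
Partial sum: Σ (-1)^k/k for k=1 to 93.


S = -1 + 1/2 - 1/3 + 1/4 - 1/5 + 1/6 - 1/7 + 1/8 ± ...
= -0.6985
(Full series converges to -ln(2) ≈ -0.6931)

S_93 = -0.6985


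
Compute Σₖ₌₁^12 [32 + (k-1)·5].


aₙ = 32 + (12-1)×5 = 87
Sₙ = n(a₁+aₙ)/2 = 12×(32+87)/2
= 12×119/2 = 714

S_12 = 714


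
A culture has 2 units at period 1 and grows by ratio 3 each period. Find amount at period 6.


aₙ = a₁·r^(n-1)
= 2×3^5
= 2×243
= 486

a_6 = 486


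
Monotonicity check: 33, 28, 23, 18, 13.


Differences: -5, -5, -5, -5
All differences < 0 → strictly DECREASING

Monotonically decreasing


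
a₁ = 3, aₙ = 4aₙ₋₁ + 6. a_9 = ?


Computing step by step:
a_1 = 3
a_2 = 18
a_3 = 78
a_4 = 318
a_5 = 1278
a_6 = 5118
a_7 = 20478
a_8 = 81918
a_9 = 327678


a_9 = 327678


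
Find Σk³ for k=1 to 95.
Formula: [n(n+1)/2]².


n(n+1)/2 = 95×96/2 = 4560
Σk³ = 4560² = 20793600

Σk³ = 20793600


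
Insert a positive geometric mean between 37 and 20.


GM = √(37×20) = √740 = 27.2029

GM = 27.2029


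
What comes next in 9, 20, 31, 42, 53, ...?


Pattern: arithmetic (d=11)
Terms: 9, 20, 31, 42, 53
Next term = 64

Next term = 64


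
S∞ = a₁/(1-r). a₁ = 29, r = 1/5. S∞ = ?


S∞ = a₁/(1-r) = 29/(1 - 1/5)
= 29/(4/5)
= 145/4

S∞ = 145/4


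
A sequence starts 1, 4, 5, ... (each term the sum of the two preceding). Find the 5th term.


Computing iteratively: 1, 4, 5, 9, 14
a_5 = 14

a_5 = 14


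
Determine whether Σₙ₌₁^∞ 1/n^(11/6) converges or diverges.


p-series test: Σ c/n^p converges if p > 1, diverges if p ≤ 1 (constant c > 0 doesn't affect convergence).
p = 11/6
11/6 > 1 → CONVERGES

Converges (p = 11/6 > 1)


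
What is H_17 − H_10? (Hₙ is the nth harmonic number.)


Σₖ₌11^17 1/k = 1/11 + 1/12 + 1/13 + 1/14 + 1/15 + 1/16 + 1/17
= 695089/1361360
≈ 0.5106

Sum = 695089/1361360 ≈ 0.5106


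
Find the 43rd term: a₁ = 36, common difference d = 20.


aₙ = a₁ + (n-1)d
= 36 + (43-1)×20
= 36 + 840
= 876

a_43 = 876


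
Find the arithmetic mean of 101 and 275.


AM = (101 + 275)/2 = 376/2 = 188

AM = 188


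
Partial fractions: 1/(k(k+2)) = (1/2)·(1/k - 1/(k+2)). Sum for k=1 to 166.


1/(k(k+2)) = (1/2)·(1/k - 1/(k+2)) (partial fractions)
Telescoping: Σ = (1/2)·(1 + 1/2 - 1/167 - 1/168) = 41749/56112

Sum = 41749/56112


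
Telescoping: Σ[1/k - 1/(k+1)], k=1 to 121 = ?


Telescoping: adjacent terms cancel.
= 1/1 - 1/122
= 1 - 1/122 = 121/122

Sum = 121/122


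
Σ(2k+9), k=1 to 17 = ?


Σ(2k+9) = 2·Σk + 9·n
= 2·153 + 9·17
= 306 + 153 = 459

Σ = 459


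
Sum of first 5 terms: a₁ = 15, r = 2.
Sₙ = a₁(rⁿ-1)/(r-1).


Sₙ = 15×(2^5 - 1)/(2 - 1)
= 15×(32 - 1)/1
= 15×31/1
= 465

S_5 = 465


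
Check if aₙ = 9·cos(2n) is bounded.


For all n, -1 ≤ cos(2n) ≤ 1, so -9 ≤ 9·cos(2n) ≤ 9
Lower bound: -9, Upper bound: 9
The sequence IS bounded

Bounded (-9 ≤ aₙ ≤ 9)


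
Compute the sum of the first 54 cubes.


n(n+1)/2 = 54×55/2 = 1485
Σk³ = 1485² = 2205225

Σk³ = 2205225


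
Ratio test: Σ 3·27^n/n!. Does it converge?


aₙ = 3·27^n/n!
a_{n+1}/aₙ = 27^(n+1)/(n+1)! × n!/27^n  (constant 3 cancels)
= 27/(n+1)
L = lim(n→∞) 27/(n+1) = 0
L < 1 → series CONVERGES

Converges (ratio test: L = 0 < 1)


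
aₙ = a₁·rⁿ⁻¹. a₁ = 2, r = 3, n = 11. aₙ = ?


aₙ = a₁·r^(n-1)
= 2×3^10
= 2×59049
= 118098

a_11 = 118098


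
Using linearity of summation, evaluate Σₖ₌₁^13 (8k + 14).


Σ(8k+14) = 8·Σk + 14·n
= 8·91 + 14·13
= 728 + 182 = 910

Σ = 910


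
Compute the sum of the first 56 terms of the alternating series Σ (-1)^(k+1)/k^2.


S = 1 - 1/4 + 1/9 - 1/16 + 1/25 - 1/36 + 1/49 - 1/64 ± ...
= 0.8223
(Full series converges to +π²/12 ≈ +0.8225)

S_56 = 0.8223


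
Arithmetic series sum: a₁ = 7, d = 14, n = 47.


aₙ = 7 + (47-1)×14 = 651
Sₙ = n(a₁+aₙ)/2 = 47×(7+651)/2
= 47×658/2 = 15463

S_47 = 15463


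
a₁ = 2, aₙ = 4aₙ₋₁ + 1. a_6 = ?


Computing step by step:
a_1 = 2
a_2 = 9
a_3 = 37
a_4 = 149
a_5 = 597
a_6 = 2389


a_6 = 2389


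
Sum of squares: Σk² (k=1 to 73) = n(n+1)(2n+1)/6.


n = 73
n(n+1)(2n+1)/6 = 73×74×147/6
= 794094/6 = 132349

Σk² = 132349


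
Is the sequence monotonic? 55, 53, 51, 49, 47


Differences: -2, -2, -2, -2
All differences < 0 → strictly DECREASING

Monotonically decreasing


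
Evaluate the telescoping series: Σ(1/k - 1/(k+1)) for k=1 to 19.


Telescoping: adjacent terms cancel.
= 1/1 - 1/20
= 1 - 1/20 = 19/20

Sum = 19/20


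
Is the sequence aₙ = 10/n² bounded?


a₁ = 10, a₂ = 10/4, a₃ = 10/9, ...
0 < aₙ ≤ 10 for all n ≥ 1
The sequence IS bounded

Bounded (0 < aₙ ≤ 10)


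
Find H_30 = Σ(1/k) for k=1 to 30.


H_30 = 1/1 + 1/2 + 1/3 + ... + 1/30
= 9304682830147/2329089562800
≈ 3.995

H_30 = 9304682830147/2329089562800 ≈ 3.995


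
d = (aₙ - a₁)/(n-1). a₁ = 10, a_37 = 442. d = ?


d = (aₙ - a₁)/(n-1)
= (442 - 10)/(37-1)
= 432/36 = 12

d = 12


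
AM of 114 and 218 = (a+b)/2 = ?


AM = (114 + 218)/2 = 332/2 = 166

AM = 166


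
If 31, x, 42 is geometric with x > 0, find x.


GM = √(31×42) = √1302 = 36.0832

GM = 36.0832


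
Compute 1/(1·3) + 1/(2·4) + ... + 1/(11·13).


1/(k(k+2)) = (1/2)·(1/k - 1/(k+2)) (partial fractions)
Telescoping: Σ = (1/2)·(1 + 1/2 - 1/12 - 1/13) = 209/312

Sum = 209/312


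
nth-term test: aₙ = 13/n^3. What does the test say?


lim(n→∞) 13/n^3 = 0
lim aₙ = 0 → nth-term test is INCONCLUSIVE
(Need other tests; this is actually a convergent p-series with p=3 > 1)

Inconclusive (lim aₙ = 0; need another test)


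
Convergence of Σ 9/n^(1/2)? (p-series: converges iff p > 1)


p-series test: Σ c/n^p converges if p > 1, diverges if p ≤ 1 (constant c > 0 doesn't affect convergence).
p = 1/2
1/2 ≤ 1 → DIVERGES

Diverges (p = 1/2 ≤ 1)


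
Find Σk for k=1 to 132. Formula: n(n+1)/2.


n(n+1)/2 = 132×133/2 = 17556/2 = 8778

Σk = 8778


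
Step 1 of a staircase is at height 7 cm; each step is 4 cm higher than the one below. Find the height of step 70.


aₙ = a₁ + (n-1)d
= 7 + (70-1)×4
= 7 + 276
= 283

a_70 = 283


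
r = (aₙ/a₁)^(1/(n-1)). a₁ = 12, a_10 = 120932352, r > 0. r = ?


r^(n-1) = aₙ/a₁
r^9 = 120932352/12 = 10077696
r = 10077696^(1/9)
= 6

r = 6


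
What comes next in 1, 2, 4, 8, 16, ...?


Pattern: geometric (r=2)
Terms: 1, 2, 4, 8, 16
Next term = 32

Next term = 32


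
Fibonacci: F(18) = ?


Fibonacci sequence: 1, 1, 2, 3, 5, 8, 13, 21, 34, 55, 89, ...
F(18) = 2584

F(18) = 2584


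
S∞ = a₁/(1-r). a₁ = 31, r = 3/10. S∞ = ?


S∞ = a₁/(1-r) = 31/(1 - 3/10)
= 31/(7/10)
= 310/7

S∞ = 310/7


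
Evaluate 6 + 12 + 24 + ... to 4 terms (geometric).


Sₙ = 6×(2^4 - 1)/(2 - 1)
= 6×(16 - 1)/1
= 6×15/1
= 90

S_4 = 90


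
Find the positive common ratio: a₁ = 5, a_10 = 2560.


r^(n-1) = aₙ/a₁
r^9 = 2560/5 = 512
r = 512^(1/9)
= 2

r = 2


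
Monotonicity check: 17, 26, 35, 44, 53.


Differences: 9, 9, 9, 9
All differences > 0 → strictly INCREASING

Monotonically increasing


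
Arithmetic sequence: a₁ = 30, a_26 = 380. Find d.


d = (aₙ - a₁)/(n-1)
= (380 - 30)/(26-1)
= 350/25 = 14

d = 14


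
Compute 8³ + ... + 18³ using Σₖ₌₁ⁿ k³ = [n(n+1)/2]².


Σₖ₌8^18 k³ = [18·19/2]² − [7·8/2]²
= 29241 − 784 = 28457

Σk³ = 28457


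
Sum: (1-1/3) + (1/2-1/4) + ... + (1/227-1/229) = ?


Telescoping with gap 2: two head and two tail terms survive.
= (1 + 1/2) - (1/228 + 1/229)
= 3/2 - 1/228 - 1/229 = 77861/52212

Sum = 77861/52212


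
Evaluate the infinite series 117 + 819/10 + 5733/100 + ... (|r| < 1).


S∞ = a₁/(1-r) = 117/(1 - 7/10)
= 117/(3/10)
= 390

S∞ = 390


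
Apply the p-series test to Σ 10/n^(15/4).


p-series test: Σ c/n^p converges if p > 1, diverges if p ≤ 1 (constant c > 0 doesn't affect convergence).
p = 15/4
15/4 > 1 → CONVERGES

Converges (p = 15/4 > 1)


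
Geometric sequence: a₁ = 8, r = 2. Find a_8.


aₙ = a₁·r^(n-1)
= 8×2^7
= 8×128
= 1024

a_8 = 1024


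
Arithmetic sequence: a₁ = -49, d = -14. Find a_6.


aₙ = a₁ + (n-1)d
= -49 + (6-1)×-14
= -49 - 70
= -119

a_6 = -119


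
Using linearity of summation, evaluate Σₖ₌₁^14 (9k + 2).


Σ(9k+2) = 9·Σk + 2·n
= 9·105 + 2·14
= 945 + 28 = 973

Σ = 973


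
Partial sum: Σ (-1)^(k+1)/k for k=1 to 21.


S = 1 - 1/2 + 1/3 - 1/4 + 1/5 - 1/6 + 1/7 - 1/8 ± ...
= 0.7164
(Full series converges to +ln(2) ≈ +0.6931)

S_21 = 0.7164


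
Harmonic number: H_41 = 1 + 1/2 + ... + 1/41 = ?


H_41 = 1/1 + 1/2 + 1/3 + ... + 1/41
= 85691034670497533/19914562703599200
≈ 4.3029

H_41 = 85691034670497533/19914562703599200 ≈ 4.3029


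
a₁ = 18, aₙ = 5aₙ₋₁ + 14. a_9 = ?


Computing step by step:
a_1 = 18
a_2 = 104
a_3 = 534
a_4 = 2684
a_5 = 13434
a_6 = 67184
a_7 = 335934
a_8 = 1679684
a_9 = 8398434


a_9 = 8398434


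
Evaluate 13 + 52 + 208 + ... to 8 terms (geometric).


Sₙ = 13×(4^8 - 1)/(4 - 1)
= 13×(65536 - 1)/3
= 13×65535/3
= 283985

S_8 = 283985


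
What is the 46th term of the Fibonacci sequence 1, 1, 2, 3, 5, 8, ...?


Fibonacci sequence: 1, 1, 2, 3, 5, 8, 13, 21, 34, 55, 89, ...
F(46) = 1836311903

F(46) = 1836311903


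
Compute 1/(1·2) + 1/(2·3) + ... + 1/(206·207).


1/(k(k+1)) = 1/k - 1/(k+1) (partial fractions)
Telescoping: Σ = 1 - 1/207 = 206/207

Sum = 206/207


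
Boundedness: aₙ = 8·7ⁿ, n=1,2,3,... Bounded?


aₙ = 8·7ⁿ → as n→∞, aₙ→∞ (since base 7 > 1)
No finite upper bound exists
The sequence is UNBOUNDED

Unbounded (aₙ → ∞ as n → ∞)


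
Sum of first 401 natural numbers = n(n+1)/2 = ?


n(n+1)/2 = 401×402/2 = 161202/2 = 80601

Σk = 80601


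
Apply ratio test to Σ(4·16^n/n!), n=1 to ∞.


aₙ = 4·16^n/n!
a_{n+1}/aₙ = 16^(n+1)/(n+1)! × n!/16^n  (constant 4 cancels)
= 16/(n+1)
L = lim(n→∞) 16/(n+1) = 0
L < 1 → series CONVERGES

Converges (ratio test: L = 0 < 1)


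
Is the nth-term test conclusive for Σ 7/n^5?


lim(n→∞) 7/n^5 = 0
lim aₙ = 0 → nth-term test is INCONCLUSIVE
(Need other tests; this is actually a convergent p-series with p=5 > 1)

Inconclusive (lim aₙ = 0; need another test)


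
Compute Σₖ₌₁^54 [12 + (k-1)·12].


aₙ = 12 + (54-1)×12 = 648
Sₙ = n(a₁+aₙ)/2 = 54×(12+648)/2
= 54×660/2 = 17820

S_54 = 17820


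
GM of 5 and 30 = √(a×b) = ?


GM = √(5×30) = √150 = 12.2474

GM = 12.2474


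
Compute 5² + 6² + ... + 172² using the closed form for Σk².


Σₖ₌5^172 k² = Σₖ₌₁^172 k² − Σₖ₌₁^4 k²
= 172·173·345/6 − 4·5·9/6
= 1710970 − 30 = 1710940

Σk² = 1710940


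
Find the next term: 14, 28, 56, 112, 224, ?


Pattern: geometric (r=2)
Terms: 14, 28, 56, 112, 224
Next term = 448

Next term = 448


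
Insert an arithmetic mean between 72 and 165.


AM = (72 + 165)/2 = 237/2 = 118.5

AM = 118.5


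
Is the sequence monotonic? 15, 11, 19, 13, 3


Differences: -4, 8, -6, -10
Difference at position 2 is +8 (> 0) but position 1 is -4 (< 0) — sequence both rises and falls
→ NOT monotonic

Not monotonic


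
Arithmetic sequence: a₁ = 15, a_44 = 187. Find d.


d = (aₙ - a₁)/(n-1)
= (187 - 15)/(44-1)
= 172/43 = 4

d = 4


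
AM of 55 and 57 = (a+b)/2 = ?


AM = (55 + 57)/2 = 112/2 = 56

AM = 56


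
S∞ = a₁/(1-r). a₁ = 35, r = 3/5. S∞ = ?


S∞ = a₁/(1-r) = 35/(1 - 3/5)
= 35/(2/5)
= 175/2

S∞ = 175/2


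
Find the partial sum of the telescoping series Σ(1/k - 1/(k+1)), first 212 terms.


Telescoping: adjacent terms cancel.
= 1/1 - 1/213
= 1 - 1/213 = 212/213

Sum = 212/213


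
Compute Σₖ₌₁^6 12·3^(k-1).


Sₙ = 12×(3^6 - 1)/(3 - 1)
= 12×(729 - 1)/2
= 12×728/2
= 4368

S_6 = 4368


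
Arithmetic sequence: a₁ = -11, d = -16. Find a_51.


aₙ = a₁ + (n-1)d
= -11 + (51-1)×-16
= -11 - 800
= -811

a_51 = -811


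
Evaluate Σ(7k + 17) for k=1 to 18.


Σ(7k+17) = 7·Σk + 17·n
= 7·171 + 17·18
= 1197 + 306 = 1503

Σ = 1503


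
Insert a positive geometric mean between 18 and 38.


GM = √(18×38) = √684 = 26.1534

GM = 26.1534


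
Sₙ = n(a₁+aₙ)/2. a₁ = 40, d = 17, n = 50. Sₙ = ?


aₙ = 40 + (50-1)×17 = 873
Sₙ = n(a₁+aₙ)/2 = 50×(40+873)/2
= 50×913/2 = 22825

S_50 = 22825


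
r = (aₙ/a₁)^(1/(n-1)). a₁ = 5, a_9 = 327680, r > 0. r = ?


r^(n-1) = aₙ/a₁
r^8 = 327680/5 = 65536
r = 65536^(1/8)
= ±4; taking r > 0 gives r = 4

r = 4


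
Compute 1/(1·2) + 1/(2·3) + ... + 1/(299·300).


1/(k(k+1)) = 1/k - 1/(k+1) (partial fractions)
Telescoping: Σ = 1 - 1/300 = 299/300

Sum = 299/300


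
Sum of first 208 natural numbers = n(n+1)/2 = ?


n(n+1)/2 = 208×209/2 = 43472/2 = 21736

Σk = 21736


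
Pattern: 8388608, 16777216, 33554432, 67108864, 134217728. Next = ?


Pattern: powers of 2: 2ⁿ
Terms: 8388608, 16777216, 33554432, 67108864, 134217728
Next term = 268435456

Next term = 268435456


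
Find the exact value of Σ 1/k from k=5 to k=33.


Σₖ₌5^33 1/k = 1/5 + 1/6 + 1/7 + ... + 1/33
= 26326932333349/13127595717600
≈ 2.0055

Sum = 26326932333349/13127595717600 ≈ 2.0055


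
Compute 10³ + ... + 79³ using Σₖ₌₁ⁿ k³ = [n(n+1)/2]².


Σₖ₌10^79 k³ = [79·80/2]² − [9·10/2]²
= 9985600 − 2025 = 9983575

Σk³ = 9983575


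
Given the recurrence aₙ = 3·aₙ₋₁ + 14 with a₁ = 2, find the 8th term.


Computing step by step:
a_1 = 2
a_2 = 20
a_3 = 74
a_4 = 236
a_5 = 722
a_6 = 2180
a_7 = 6554
a_8 = 19676


a_8 = 19676


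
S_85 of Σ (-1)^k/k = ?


S = -1 + 1/2 - 1/3 + 1/4 - 1/5 + 1/6 - 1/7 + 1/8 ± ...
= -0.699
(Full series converges to -ln(2) ≈ -0.6931)

S_85 = -0.699


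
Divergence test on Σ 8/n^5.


lim(n→∞) 8/n^5 = 0
lim aₙ = 0 → nth-term test is INCONCLUSIVE
(Need other tests; this is actually a convergent p-series with p=5 > 1)

Inconclusive (lim aₙ = 0; need another test)


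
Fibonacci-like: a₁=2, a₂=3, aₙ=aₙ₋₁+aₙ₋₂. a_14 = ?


Computing iteratively: 2, 3, 5, 8, 13, 21, 34, 55, 89, 144, 233, 377, ...
a_14 = 987

a_14 = 987


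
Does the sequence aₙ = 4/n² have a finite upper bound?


a₁ = 4, a₂ = 4/4, a₃ = 4/9, ...
0 < aₙ ≤ 4 for all n ≥ 1
The sequence IS bounded

Bounded (0 < aₙ ≤ 4)


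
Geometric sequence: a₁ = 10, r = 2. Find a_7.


aₙ = a₁·r^(n-1)
= 10×2^6
= 10×64
= 640

a_7 = 640


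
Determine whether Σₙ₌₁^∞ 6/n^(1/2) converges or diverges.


p-series test: Σ c/n^p converges if p > 1, diverges if p ≤ 1 (constant c > 0 doesn't affect convergence).
p = 1/2
1/2 ≤ 1 → DIVERGES

Diverges (p = 1/2 ≤ 1)


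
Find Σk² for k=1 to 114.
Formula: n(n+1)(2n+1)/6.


n = 114
n(n+1)(2n+1)/6 = 114×115×229/6
= 3002190/6 = 500365

Σk² = 500365


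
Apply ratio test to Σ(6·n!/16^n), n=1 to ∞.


aₙ = 6·n!/16^n
a_{n+1}/aₙ = (n+1)!/16^(n+1) × 16^n/n!  (constant 6 cancels)
= (n+1)/16
L = lim(n→∞) (n+1)/16 = ∞
L > 1 → series DIVERGES

Diverges (ratio test: L = ∞ > 1)


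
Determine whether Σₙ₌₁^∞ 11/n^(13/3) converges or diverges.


p-series test: Σ c/n^p converges if p > 1, diverges if p ≤ 1 (constant c > 0 doesn't affect convergence).
p = 13/3
13/3 > 1 → CONVERGES

Converges (p = 13/3 > 1)


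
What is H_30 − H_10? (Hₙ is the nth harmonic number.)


Σₖ₌11^30 1/k = 1/11 + 1/12 + 1/13 + ... + 1/30
= 2482853440057/2329089562800
≈ 1.066

Sum = 2482853440057/2329089562800 ≈ 1.066


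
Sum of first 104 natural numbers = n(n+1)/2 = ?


n(n+1)/2 = 104×105/2 = 10920/2 = 5460

Σk = 5460


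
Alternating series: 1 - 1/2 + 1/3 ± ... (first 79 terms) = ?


S = 1 - 1/2 + 1/3 - 1/4 + 1/5 - 1/6 + 1/7 - 1/8 ± ...
= 0.6994
(Full series converges to +ln(2) ≈ +0.6931)

S_79 = 0.6994


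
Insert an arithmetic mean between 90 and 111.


AM = (90 + 111)/2 = 201/2 = 100.5

AM = 100.5


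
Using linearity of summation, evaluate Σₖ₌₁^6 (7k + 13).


Σ(7k+13) = 7·Σk + 13·n
= 7·21 + 13·6
= 147 + 78 = 225

Σ = 225


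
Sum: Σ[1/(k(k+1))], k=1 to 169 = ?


1/(k(k+1)) = 1/k - 1/(k+1) (partial fractions)
Telescoping: Σ = 1 - 1/170 = 169/170

Sum = 169/170


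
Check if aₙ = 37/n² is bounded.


a₁ = 37, a₂ = 37/4, a₃ = 37/9, ...
0 < aₙ ≤ 37 for all n ≥ 1
The sequence IS bounded

Bounded (0 < aₙ ≤ 37)


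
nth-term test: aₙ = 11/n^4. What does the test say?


lim(n→∞) 11/n^4 = 0
lim aₙ = 0 → nth-term test is INCONCLUSIVE
(Need other tests; this is actually a convergent p-series with p=4 > 1)

Inconclusive (lim aₙ = 0; need another test)


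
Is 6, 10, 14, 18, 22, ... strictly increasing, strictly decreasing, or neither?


Differences: 4, 4, 4, 4
All differences > 0 → strictly INCREASING

Monotonically increasing


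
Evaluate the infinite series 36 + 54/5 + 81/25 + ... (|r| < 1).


S∞ = a₁/(1-r) = 36/(1 - 3/10)
= 36/(7/10)
= 360/7

S∞ = 360/7


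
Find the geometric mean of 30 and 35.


GM = √(30×35) = √1050 = 32.4037

GM = 32.4037


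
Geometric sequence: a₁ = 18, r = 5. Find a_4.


aₙ = a₁·r^(n-1)
= 18×5^3
= 18×125
= 2250

a_4 = 2250


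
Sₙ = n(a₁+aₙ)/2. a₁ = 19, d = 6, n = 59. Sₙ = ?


aₙ = 19 + (59-1)×6 = 367
Sₙ = n(a₁+aₙ)/2 = 59×(19+367)/2
= 59×386/2 = 11387

S_59 = 11387


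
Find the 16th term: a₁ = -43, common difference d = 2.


aₙ = a₁ + (n-1)d
= -43 + (16-1)×2
= -43 + 30
= -13

a_16 = -13


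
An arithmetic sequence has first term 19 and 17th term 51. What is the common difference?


d = (aₙ - a₁)/(n-1)
= (51 - 19)/(17-1)
= 32/16 = 2

d = 2


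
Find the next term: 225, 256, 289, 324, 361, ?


Pattern: perfect squares: n²
Terms: 225, 256, 289, 324, 361
Next term = 400

Next term = 400


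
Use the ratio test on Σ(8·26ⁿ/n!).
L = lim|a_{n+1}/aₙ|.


aₙ = 8·26^n/n!
a_{n+1}/aₙ = 26^(n+1)/(n+1)! × n!/26^n  (constant 8 cancels)
= 26/(n+1)
L = lim(n→∞) 26/(n+1) = 0
L < 1 → series CONVERGES

Converges (ratio test: L = 0 < 1)


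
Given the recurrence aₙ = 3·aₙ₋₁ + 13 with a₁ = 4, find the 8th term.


Computing step by step:
a_1 = 4
a_2 = 25
a_3 = 88
a_4 = 277
a_5 = 844
a_6 = 2545
a_7 = 7648
a_8 = 22957


a_8 = 22957


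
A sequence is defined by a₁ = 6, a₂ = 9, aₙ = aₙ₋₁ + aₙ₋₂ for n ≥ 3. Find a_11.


Computing iteratively: 6, 9, 15, 24, 39, 63, 102, 165, 267, 432, 699
a_11 = 699

a_11 = 699


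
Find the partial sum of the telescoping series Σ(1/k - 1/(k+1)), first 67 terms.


Telescoping: adjacent terms cancel.
= 1/1 - 1/68
= 1 - 1/68 = 67/68

Sum = 67/68


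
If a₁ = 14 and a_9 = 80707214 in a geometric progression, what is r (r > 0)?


r^(n-1) = aₙ/a₁
r^8 = 80707214/14 = 5764801
r = 5764801^(1/8)
= ±7; taking r > 0 gives r = 7

r = 7


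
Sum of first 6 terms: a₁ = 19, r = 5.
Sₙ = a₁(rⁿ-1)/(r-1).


Sₙ = 19×(5^6 - 1)/(5 - 1)
= 19×(15625 - 1)/4
= 19×15624/4
= 74214

S_6 = 74214


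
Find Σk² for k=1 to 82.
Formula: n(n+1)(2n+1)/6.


n = 82
n(n+1)(2n+1)/6 = 82×83×165/6
= 1122990/6 = 187165

Σk² = 187165


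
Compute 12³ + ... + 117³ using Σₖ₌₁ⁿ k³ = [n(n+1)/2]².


Σₖ₌12^117 k³ = [117·118/2]² − [11·12/2]²
= 47651409 − 4356 = 47647053

Σk³ = 47647053


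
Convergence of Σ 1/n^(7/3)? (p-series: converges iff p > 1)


p-series test: Σ c/n^p converges if p > 1, diverges if p ≤ 1 (constant c > 0 doesn't affect convergence).
p = 7/3
7/3 > 1 → CONVERGES

Converges (p = 7/3 > 1)


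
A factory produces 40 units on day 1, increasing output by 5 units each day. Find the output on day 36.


aₙ = a₁ + (n-1)d
= 40 + (36-1)×5
= 40 + 175
= 215

a_36 = 215


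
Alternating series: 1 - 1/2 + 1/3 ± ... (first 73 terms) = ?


S = 1 - 1/2 + 1/3 - 1/4 + 1/5 - 1/6 + 1/7 - 1/8 ± ...
= 0.6999
(Full series converges to +ln(2) ≈ +0.6931)

S_73 = 0.6999


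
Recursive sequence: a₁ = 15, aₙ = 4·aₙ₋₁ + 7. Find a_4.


Computing step by step:
a_1 = 15
a_2 = 67
a_3 = 275
a_4 = 1107


a_4 = 1107


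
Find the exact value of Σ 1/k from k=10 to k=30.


Σₖ₌10^30 1/k = 1/10 + 1/11 + 1/12 + ... + 1/30
= 2715762396337/2329089562800
≈ 1.166

Sum = 2715762396337/2329089562800 ≈ 1.166


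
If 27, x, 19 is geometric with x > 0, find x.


GM = √(27×19) = √513 = 22.6495

GM = 22.6495


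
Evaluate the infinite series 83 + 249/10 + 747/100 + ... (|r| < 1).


S∞ = a₁/(1-r) = 83/(1 - 3/10)
= 83/(7/10)
= 830/7

S∞ = 830/7


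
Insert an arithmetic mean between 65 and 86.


AM = (65 + 86)/2 = 151/2 = 75.5

AM = 75.5


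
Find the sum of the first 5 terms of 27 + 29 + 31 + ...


aₙ = 27 + (5-1)×2 = 35
Sₙ = n(a₁+aₙ)/2 = 5×(27+35)/2
= 5×62/2 = 155

S_5 = 155


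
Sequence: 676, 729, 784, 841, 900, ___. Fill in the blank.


Pattern: perfect squares: n²
Terms: 676, 729, 784, 841, 900
Next term = 961

Next term = 961


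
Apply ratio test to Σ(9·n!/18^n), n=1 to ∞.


aₙ = 9·n!/18^n
a_{n+1}/aₙ = (n+1)!/18^(n+1) × 18^n/n!  (constant 9 cancels)
= (n+1)/18
L = lim(n→∞) (n+1)/18 = ∞
L > 1 → series DIVERGES

Diverges (ratio test: L = ∞ > 1)


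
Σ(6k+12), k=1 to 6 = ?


Σ(6k+12) = 6·Σk + 12·n
= 6·21 + 12·6
= 126 + 72 = 198

Σ = 198


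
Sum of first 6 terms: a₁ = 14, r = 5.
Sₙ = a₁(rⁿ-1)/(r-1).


Sₙ = 14×(5^6 - 1)/(5 - 1)
= 14×(15625 - 1)/4
= 14×15624/4
= 54684

S_6 = 54684


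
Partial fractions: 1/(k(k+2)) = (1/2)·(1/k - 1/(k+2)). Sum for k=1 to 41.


1/(k(k+2)) = (1/2)·(1/k - 1/(k+2)) (partial fractions)
Telescoping: Σ = (1/2)·(1 + 1/2 - 1/42 - 1/43) = 656/903

Sum = 656/903


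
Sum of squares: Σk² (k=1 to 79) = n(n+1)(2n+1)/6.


n = 79
n(n+1)(2n+1)/6 = 79×80×159/6
= 1004880/6 = 167480

Σk² = 167480


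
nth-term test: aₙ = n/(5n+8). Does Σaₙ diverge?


lim(n→∞) n/(5n+8) = 1/5 = 1/5  (divide numerator and denominator by n)
lim aₙ = 1/5 ≠ 0 → series DIVERGES

Diverges (lim aₙ = 1/5 ≠ 0)


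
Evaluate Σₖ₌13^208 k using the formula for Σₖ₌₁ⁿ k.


Σₖ₌13^208 k = Σₖ₌₁^208 k − Σₖ₌₁^12 k
= 208·209/2 − 12·13/2
= 21736 − 78 = 21658

Σk = 21658


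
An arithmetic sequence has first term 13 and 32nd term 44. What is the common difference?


d = (aₙ - a₁)/(n-1)
= (44 - 13)/(32-1)
= 31/31 = 1

d = 1


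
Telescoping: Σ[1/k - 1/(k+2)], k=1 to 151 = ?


Telescoping with gap 2: two head and two tail terms survive.
= (1 + 1/2) - (1/152 + 1/153)
= 3/2 - 1/152 - 1/153 = 34579/23256

Sum = 34579/23256


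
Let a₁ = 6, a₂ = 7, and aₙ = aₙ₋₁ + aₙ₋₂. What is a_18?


Computing iteratively: 6, 7, 13, 20, 33, 53, 86, 139, 225, 364, 589, 953, ...
a_18 = 17101

a_18 = 17101


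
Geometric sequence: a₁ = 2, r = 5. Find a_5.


aₙ = a₁·r^(n-1)
= 2×5^4
= 2×625
= 1250

a_5 = 1250


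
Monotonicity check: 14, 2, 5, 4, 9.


Differences: -12, 3, -1, 5
Difference at position 2 is +3 (> 0) but position 1 is -12 (< 0) — sequence both rises and falls
→ NOT monotonic

Not monotonic


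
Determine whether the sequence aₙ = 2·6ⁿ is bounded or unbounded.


aₙ = 2·6ⁿ → as n→∞, aₙ→∞ (since base 6 > 1)
No finite upper bound exists
The sequence is UNBOUNDED

Unbounded (aₙ → ∞ as n → ∞)


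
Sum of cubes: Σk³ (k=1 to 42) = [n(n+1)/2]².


n(n+1)/2 = 42×43/2 = 903
Σk³ = 903² = 815409

Σk³ = 815409


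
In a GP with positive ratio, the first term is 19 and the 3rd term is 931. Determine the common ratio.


r^(n-1) = aₙ/a₁
r^2 = 931/19 = 49
r = 49^(1/2)
= ±7; taking r > 0 gives r = 7

r = 7


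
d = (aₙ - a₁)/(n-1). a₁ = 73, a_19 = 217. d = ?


d = (aₙ - a₁)/(n-1)
= (217 - 73)/(19-1)
= 144/18 = 8

d = 8


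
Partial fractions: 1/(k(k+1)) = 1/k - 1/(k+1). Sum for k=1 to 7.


1/(k(k+1)) = 1/k - 1/(k+1) (partial fractions)
Telescoping: Σ = 1 - 1/8 = 7/8

Sum = 7/8


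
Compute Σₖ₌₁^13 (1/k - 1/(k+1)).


Telescoping: adjacent terms cancel.
= 1/1 - 1/14
= 1 - 1/14 = 13/14

Sum = 13/14


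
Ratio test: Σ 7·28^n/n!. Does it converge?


aₙ = 7·28^n/n!
a_{n+1}/aₙ = 28^(n+1)/(n+1)! × n!/28^n  (constant 7 cancels)
= 28/(n+1)
L = lim(n→∞) 28/(n+1) = 0
L < 1 → series CONVERGES

Converges (ratio test: L = 0 < 1)


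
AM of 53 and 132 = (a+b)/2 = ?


AM = (53 + 132)/2 = 185/2 = 92.5

AM = 92.5


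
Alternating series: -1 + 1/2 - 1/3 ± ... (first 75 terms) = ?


S = -1 + 1/2 - 1/3 + 1/4 - 1/5 + 1/6 - 1/7 + 1/8 ± ...
= -0.6998
(Full series converges to -ln(2) ≈ -0.6931)

S_75 = -0.6998


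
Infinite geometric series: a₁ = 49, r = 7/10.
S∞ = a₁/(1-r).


S∞ = a₁/(1-r) = 49/(1 - 7/10)
= 49/(3/10)
= 490/3

S∞ = 490/3


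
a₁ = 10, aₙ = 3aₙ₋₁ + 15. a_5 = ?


Computing step by step:
a_1 = 10
a_2 = 45
a_3 = 150
a_4 = 465
a_5 = 1410


a_5 = 1410


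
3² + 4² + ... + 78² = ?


Σₖ₌3^78 k² = Σₖ₌₁^78 k² − Σₖ₌₁^2 k²
= 78·79·157/6 − 2·3·5/6
= 161239 − 5 = 161234

Σk² = 161234


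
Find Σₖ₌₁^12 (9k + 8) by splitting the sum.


Σ(9k+8) = 9·Σk + 8·n
= 9·78 + 8·12
= 702 + 96 = 798

Σ = 798


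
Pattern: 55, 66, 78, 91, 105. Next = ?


Pattern: triangular numbers: n(n+1)/2
Terms: 55, 66, 78, 91, 105
Next term = 120

Next term = 120


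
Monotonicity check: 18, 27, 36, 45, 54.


Differences: 9, 9, 9, 9
All differences > 0 → strictly INCREASING

Monotonically increasing


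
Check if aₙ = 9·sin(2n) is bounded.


For all n, -1 ≤ sin(2n) ≤ 1, so -9 ≤ 9·sin(2n) ≤ 9
Lower bound: -9, Upper bound: 9
The sequence IS bounded

Bounded (-9 ≤ aₙ ≤ 9)


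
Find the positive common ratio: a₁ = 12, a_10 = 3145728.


r^(n-1) = aₙ/a₁
r^9 = 3145728/12 = 262144
r = 262144^(1/9)
= 4

r = 4


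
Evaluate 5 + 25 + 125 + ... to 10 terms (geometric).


Sₙ = 5×(5^10 - 1)/(5 - 1)
= 5×(9765625 - 1)/4
= 5×9765624/4
= 12207030

S_10 = 12207030


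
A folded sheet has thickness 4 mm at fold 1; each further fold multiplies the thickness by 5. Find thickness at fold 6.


aₙ = a₁·r^(n-1)
= 4×5^5
= 4×3125
= 12500

a_6 = 12500


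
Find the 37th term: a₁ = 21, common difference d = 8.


aₙ = a₁ + (n-1)d
= 21 + (37-1)×8
= 21 + 288
= 309

a_37 = 309


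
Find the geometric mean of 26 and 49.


GM = √(26×49) = √1274 = 35.6931

GM = 35.6931


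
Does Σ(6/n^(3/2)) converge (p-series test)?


p-series test: Σ c/n^p converges if p > 1, diverges if p ≤ 1 (constant c > 0 doesn't affect convergence).
p = 3/2
3/2 > 1 → CONVERGES

Converges (p = 3/2 > 1)


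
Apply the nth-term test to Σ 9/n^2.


lim(n→∞) 9/n^2 = 0
lim aₙ = 0 → nth-term test is INCONCLUSIVE
(Need other tests; this is actually a convergent p-series with p=2 > 1)

Inconclusive (lim aₙ = 0; need another test)


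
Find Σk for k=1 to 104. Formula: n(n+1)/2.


n(n+1)/2 = 104×105/2 = 10920/2 = 5460

Σk = 5460


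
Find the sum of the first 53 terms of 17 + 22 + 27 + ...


aₙ = 17 + (53-1)×5 = 277
Sₙ = n(a₁+aₙ)/2 = 53×(17+277)/2
= 53×294/2 = 7791

S_53 = 7791


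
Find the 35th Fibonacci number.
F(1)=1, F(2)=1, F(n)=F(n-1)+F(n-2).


Fibonacci sequence: 1, 1, 2, 3, 5, 8, 13, 21, 34, 55, 89, ...
F(35) = 9227465

F(35) = 9227465


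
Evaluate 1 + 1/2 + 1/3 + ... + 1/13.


H_13 = 1/1 + 1/2 + 1/3 + ... + 1/13
= 1145993/360360
≈ 3.1801

H_13 = 1145993/360360 ≈ 3.1801


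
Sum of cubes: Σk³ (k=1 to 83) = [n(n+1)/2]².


n(n+1)/2 = 83×84/2 = 3486
Σk³ = 3486² = 12152196

Σk³ = 12152196


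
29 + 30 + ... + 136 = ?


Σₖ₌29^136 k = Σₖ₌₁^136 k − Σₖ₌₁^28 k
= 136·137/2 − 28·29/2
= 9316 − 406 = 8910

Σk = 8910


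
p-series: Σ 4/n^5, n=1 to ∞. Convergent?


p-series test: Σ c/n^p converges if p > 1, diverges if p ≤ 1 (constant c > 0 doesn't affect convergence).
p = 5
5 > 1 → CONVERGES

Converges (p = 5 > 1)


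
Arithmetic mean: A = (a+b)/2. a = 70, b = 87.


AM = (70 + 87)/2 = 157/2 = 78.5

AM = 78.5


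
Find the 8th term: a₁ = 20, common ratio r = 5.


aₙ = a₁·r^(n-1)
= 20×5^7
= 20×78125
= 1562500

a_8 = 1562500


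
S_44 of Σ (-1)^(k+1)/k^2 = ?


S = 1 - 1/4 + 1/9 - 1/16 + 1/25 - 1/36 + 1/49 - 1/64 ± ...
= 0.8222
(Full series converges to +π²/12 ≈ +0.8225)

S_44 = 0.8222


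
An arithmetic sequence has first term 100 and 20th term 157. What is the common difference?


d = (aₙ - a₁)/(n-1)
= (157 - 100)/(20-1)
= 57/19 = 3

d = 3


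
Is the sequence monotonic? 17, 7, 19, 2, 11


Differences: -10, 12, -17, 9
Difference at position 2 is +12 (> 0) but position 1 is -10 (< 0) — sequence both rises and falls
→ NOT monotonic

Not monotonic


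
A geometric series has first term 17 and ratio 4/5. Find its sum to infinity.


S∞ = a₁/(1-r) = 17/(1 - 4/5)
= 17/(1/5)
= 85

S∞ = 85


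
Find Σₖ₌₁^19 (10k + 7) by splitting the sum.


Σ(10k+7) = 10·Σk + 7·n
= 10·190 + 7·19
= 1900 + 133 = 2033

Σ = 2033


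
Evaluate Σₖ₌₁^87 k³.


n(n+1)/2 = 87×88/2 = 3828
Σk³ = 3828² = 14653584

Σk³ = 14653584


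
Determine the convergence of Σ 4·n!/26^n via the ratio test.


aₙ = 4·n!/26^n
a_{n+1}/aₙ = (n+1)!/26^(n+1) × 26^n/n!  (constant 4 cancels)
= (n+1)/26
L = lim(n→∞) (n+1)/26 = ∞
L > 1 → series DIVERGES

Diverges (ratio test: L = ∞ > 1)


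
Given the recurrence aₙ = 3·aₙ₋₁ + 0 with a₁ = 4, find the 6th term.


Computing step by step:
a_1 = 4
a_2 = 12
a_3 = 36
a_4 = 108
a_5 = 324
a_6 = 972


a_6 = 972


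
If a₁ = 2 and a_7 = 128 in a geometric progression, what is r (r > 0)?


r^(n-1) = aₙ/a₁
r^6 = 128/2 = 64
r = 64^(1/6)
= ±2; taking r > 0 gives r = 2

r = 2


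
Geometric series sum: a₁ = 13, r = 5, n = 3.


Sₙ = 13×(5^3 - 1)/(5 - 1)
= 13×(125 - 1)/4
= 13×124/4
= 403

S_3 = 403


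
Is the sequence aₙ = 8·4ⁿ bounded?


aₙ = 8·4ⁿ → as n→∞, aₙ→∞ (since base 4 > 1)
No finite upper bound exists
The sequence is UNBOUNDED

Unbounded (aₙ → ∞ as n → ∞)


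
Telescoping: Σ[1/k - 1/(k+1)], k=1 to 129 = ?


Telescoping: adjacent terms cancel.
= 1/1 - 1/130
= 1 - 1/130 = 129/130

Sum = 129/130


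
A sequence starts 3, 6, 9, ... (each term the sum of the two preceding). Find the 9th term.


Computing iteratively: 3, 6, 9, 15, 24, 39, 63, 102, 165
a_9 = 165

a_9 = 165


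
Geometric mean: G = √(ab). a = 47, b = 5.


GM = √(47×5) = √235 = 15.3297

GM = 15.3297


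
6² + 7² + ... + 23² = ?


Σₖ₌6^23 k² = Σₖ₌₁^23 k² − Σₖ₌₁^5 k²
= 23·24·47/6 − 5·6·11/6
= 4324 − 55 = 4269

Σk² = 4269


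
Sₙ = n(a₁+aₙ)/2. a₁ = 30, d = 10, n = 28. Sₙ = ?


aₙ = 30 + (28-1)×10 = 300
Sₙ = n(a₁+aₙ)/2 = 28×(30+300)/2
= 28×330/2 = 4620

S_28 = 4620


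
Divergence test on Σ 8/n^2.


lim(n→∞) 8/n^2 = 0
lim aₙ = 0 → nth-term test is INCONCLUSIVE
(Need other tests; this is actually a convergent p-series with p=2 > 1)

Inconclusive (lim aₙ = 0; need another test)


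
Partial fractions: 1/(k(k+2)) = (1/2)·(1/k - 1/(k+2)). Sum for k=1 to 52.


1/(k(k+2)) = (1/2)·(1/k - 1/(k+2)) (partial fractions)
Telescoping: Σ = (1/2)·(1 + 1/2 - 1/53 - 1/54) = 2093/2862

Sum = 2093/2862


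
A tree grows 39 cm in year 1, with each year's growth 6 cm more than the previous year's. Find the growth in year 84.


aₙ = a₁ + (n-1)d
= 39 + (84-1)×6
= 39 + 498
= 537

a_84 = 537


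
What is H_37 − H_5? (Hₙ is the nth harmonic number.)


Σₖ₌6^37 1/k = 1/6 + 1/7 + 1/8 + ... + 1/37
= 931735791926593/485721041551200
≈ 1.9183

Sum = 931735791926593/485721041551200 ≈ 1.9183


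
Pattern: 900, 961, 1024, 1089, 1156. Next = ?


Pattern: perfect squares: n²
Terms: 900, 961, 1024, 1089, 1156
Next term = 1225

Next term = 1225


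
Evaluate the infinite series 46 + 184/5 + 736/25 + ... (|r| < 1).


S∞ = a₁/(1-r) = 46/(1 - 4/5)
= 46/(1/5)
= 230

S∞ = 230


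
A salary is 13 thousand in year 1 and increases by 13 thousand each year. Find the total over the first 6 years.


aₙ = 13 + (6-1)×13 = 78
Sₙ = n(a₁+aₙ)/2 = 6×(13+78)/2
= 6×91/2 = 273

S_6 = 273


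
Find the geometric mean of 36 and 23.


GM = √(36×23) = √828 = 28.775

GM = 28.775


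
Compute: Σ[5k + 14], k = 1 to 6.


Σ(5k+14) = 5·Σk + 14·n
= 5·21 + 14·6
= 105 + 84 = 189

Σ = 189


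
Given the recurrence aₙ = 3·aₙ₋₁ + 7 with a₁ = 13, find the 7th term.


Computing step by step:
a_1 = 13
a_2 = 46
a_3 = 145
a_4 = 442
a_5 = 1333
a_6 = 4006
a_7 = 12025


a_7 = 12025


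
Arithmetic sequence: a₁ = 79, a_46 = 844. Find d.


d = (aₙ - a₁)/(n-1)
= (844 - 79)/(46-1)
= 765/45 = 17

d = 17


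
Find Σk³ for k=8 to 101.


Σₖ₌8^101 k³ = [101·102/2]² − [7·8/2]²
= 26532801 − 784 = 26532017

Σk³ = 26532017


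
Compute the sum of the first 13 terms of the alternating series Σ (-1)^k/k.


S = -1 + 1/2 - 1/3 + 1/4 - 1/5 + 1/6 - 1/7 + 1/8 ± ...
= -0.7301
(Full series converges to -ln(2) ≈ -0.6931)

S_13 = -0.7301


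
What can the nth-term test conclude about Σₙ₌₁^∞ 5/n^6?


lim(n→∞) 5/n^6 = 0
lim aₙ = 0 → nth-term test is INCONCLUSIVE
(Need other tests; this is actually a convergent p-series with p=6 > 1)

Inconclusive (lim aₙ = 0; need another test)


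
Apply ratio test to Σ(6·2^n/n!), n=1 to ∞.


aₙ = 6·2^n/n!
a_{n+1}/aₙ = 2^(n+1)/(n+1)! × n!/2^n  (constant 6 cancels)
= 2/(n+1)
L = lim(n→∞) 2/(n+1) = 0
L < 1 → series CONVERGES

Converges (ratio test: L = 0 < 1)


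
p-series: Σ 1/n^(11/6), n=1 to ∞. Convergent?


p-series test: Σ c/n^p converges if p > 1, diverges if p ≤ 1 (constant c > 0 doesn't affect convergence).
p = 11/6
11/6 > 1 → CONVERGES

Converges (p = 11/6 > 1)


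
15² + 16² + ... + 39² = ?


Σₖ₌15^39 k² = Σₖ₌₁^39 k² − Σₖ₌₁^14 k²
= 39·40·79/6 − 14·15·29/6
= 20540 − 1015 = 19525

Σk² = 19525


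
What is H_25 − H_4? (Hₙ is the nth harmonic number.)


Σₖ₌5^25 1/k = 1/5 + 1/6 + 1/7 + ... + 1/25
= 15461449967/8923714800
≈ 1.7326

Sum = 15461449967/8923714800 ≈ 1.7326


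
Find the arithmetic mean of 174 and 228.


AM = (174 + 228)/2 = 402/2 = 201

AM = 201


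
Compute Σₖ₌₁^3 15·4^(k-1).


Sₙ = 15×(4^3 - 1)/(4 - 1)
= 15×(64 - 1)/3
= 15×63/3
= 315

S_3 = 315


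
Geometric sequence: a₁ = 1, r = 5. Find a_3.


aₙ = a₁·r^(n-1)
= 1×5^2
= 1×25
= 25

a_3 = 25


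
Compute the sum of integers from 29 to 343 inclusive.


Σₖ₌29^343 k = Σₖ₌₁^343 k − Σₖ₌₁^28 k
= 343·344/2 − 28·29/2
= 58996 − 406 = 58590

Σk = 58590


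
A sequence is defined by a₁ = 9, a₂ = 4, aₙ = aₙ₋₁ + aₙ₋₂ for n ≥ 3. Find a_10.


Computing iteratively: 9, 4, 13, 17, 30, 47, 77, 124, 201, 325
a_10 = 325

a_10 = 325


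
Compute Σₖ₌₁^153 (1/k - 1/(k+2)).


Telescoping with gap 2: two head and two tail terms survive.
= (1 + 1/2) - (1/154 + 1/155)
= 3/2 - 1/154 - 1/155 = 17748/11935

Sum = 17748/11935


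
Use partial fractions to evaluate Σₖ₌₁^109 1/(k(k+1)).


1/(k(k+1)) = 1/k - 1/(k+1) (partial fractions)
Telescoping: Σ = 1 - 1/110 = 109/110

Sum = 109/110


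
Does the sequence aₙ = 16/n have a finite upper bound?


a₁ = 16, a₂ = 16/2, a₃ = 16/3, ...
0 < aₙ ≤ 16 for all n ≥ 1
Lower bound: 0, Upper bound: 16
The sequence IS bounded

Bounded (0 < aₙ ≤ 16)


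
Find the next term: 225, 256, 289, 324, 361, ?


Pattern: perfect squares: n²
Terms: 225, 256, 289, 324, 361
Next term = 400

Next term = 400


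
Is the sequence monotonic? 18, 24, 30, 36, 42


Differences: 6, 6, 6, 6
All differences > 0 → strictly INCREASING

Monotonically increasing


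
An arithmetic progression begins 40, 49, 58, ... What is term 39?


aₙ = a₁ + (n-1)d
= 40 + (39-1)×9
= 40 + 342
= 382

a_39 = 382


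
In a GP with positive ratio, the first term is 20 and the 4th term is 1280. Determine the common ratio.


r^(n-1) = aₙ/a₁
r^3 = 1280/20 = 64
r = 64^(1/3)
= 4

r = 4


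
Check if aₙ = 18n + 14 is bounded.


aₙ = 18n + 14 → as n→∞, aₙ→∞
No finite upper bound exists
The sequence is UNBOUNDED

Unbounded (aₙ → ∞ as n → ∞)


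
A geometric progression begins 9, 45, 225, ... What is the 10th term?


aₙ = a₁·r^(n-1)
= 9×5^9
= 9×1953125
= 17578125

a_10 = 17578125


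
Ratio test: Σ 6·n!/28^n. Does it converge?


aₙ = 6·n!/28^n
a_{n+1}/aₙ = (n+1)!/28^(n+1) × 28^n/n!  (constant 6 cancels)
= (n+1)/28
L = lim(n→∞) (n+1)/28 = ∞
L > 1 → series DIVERGES

Diverges (ratio test: L = ∞ > 1)


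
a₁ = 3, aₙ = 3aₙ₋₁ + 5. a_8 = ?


Computing step by step:
a_1 = 3
a_2 = 14
a_3 = 47
a_4 = 146
a_5 = 443
a_6 = 1334
a_7 = 4007
a_8 = 12026


a_8 = 12026


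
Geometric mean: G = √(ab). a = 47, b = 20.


GM = √(47×20) = √940 = 30.6594

GM = 30.6594


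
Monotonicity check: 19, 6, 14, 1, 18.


Differences: -13, 8, -13, 17
Difference at position 2 is +8 (> 0) but position 1 is -13 (< 0) — sequence both rises and falls
→ NOT monotonic

Not monotonic


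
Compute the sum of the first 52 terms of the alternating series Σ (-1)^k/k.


S = -1 + 1/2 - 1/3 + 1/4 - 1/5 + 1/6 - 1/7 + 1/8 ± ...
= -0.6836
(Full series converges to -ln(2) ≈ -0.6931)

S_52 = -0.6836


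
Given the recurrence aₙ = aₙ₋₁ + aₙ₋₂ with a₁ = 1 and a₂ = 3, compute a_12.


Computing iteratively: 1, 3, 4, 7, 11, 18, 29, 47, 76, 123, 199, 322
a_12 = 322

a_12 = 322


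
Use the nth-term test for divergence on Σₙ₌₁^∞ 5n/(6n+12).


lim(n→∞) 5n/(6n+12) = 5/6 = 5/6  (divide numerator and denominator by n)
lim aₙ = 5/6 ≠ 0 → series DIVERGES

Diverges (lim aₙ = 5/6 ≠ 0)
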